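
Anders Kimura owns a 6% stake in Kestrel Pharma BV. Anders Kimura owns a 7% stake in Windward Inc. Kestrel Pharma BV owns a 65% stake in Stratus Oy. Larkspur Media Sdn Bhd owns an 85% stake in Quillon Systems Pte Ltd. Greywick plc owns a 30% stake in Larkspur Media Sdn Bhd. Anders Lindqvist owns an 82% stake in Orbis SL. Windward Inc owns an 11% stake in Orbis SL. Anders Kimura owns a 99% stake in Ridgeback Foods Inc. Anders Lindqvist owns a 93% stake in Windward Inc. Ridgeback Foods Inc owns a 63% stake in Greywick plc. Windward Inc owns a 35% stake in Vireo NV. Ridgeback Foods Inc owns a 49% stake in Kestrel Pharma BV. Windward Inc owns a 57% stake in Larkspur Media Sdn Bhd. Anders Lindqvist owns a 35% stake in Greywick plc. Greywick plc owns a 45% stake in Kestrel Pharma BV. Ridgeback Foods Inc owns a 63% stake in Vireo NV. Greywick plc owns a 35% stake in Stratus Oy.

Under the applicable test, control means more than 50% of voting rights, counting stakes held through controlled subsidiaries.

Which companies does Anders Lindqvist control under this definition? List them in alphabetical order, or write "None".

Anders Lindqvist holds 93% of Windward, so Anders Lindqvist controls Windward.
Windward and Anders Lindqvist together hold 11% + 82% = 93% of Orbis, so Anders Lindqvist controls Orbis.
Windward holds 57% of Larkspur, so Anders Lindqvist controls Larkspur.
Larkspur holds 85% of Quillon, so Anders Lindqvist controls Quillon.
No other company's threshold is met.

Larkspur Media Sdn Bhd, Orbis SL, Quillon Systems Pte Ltd, Windward Inc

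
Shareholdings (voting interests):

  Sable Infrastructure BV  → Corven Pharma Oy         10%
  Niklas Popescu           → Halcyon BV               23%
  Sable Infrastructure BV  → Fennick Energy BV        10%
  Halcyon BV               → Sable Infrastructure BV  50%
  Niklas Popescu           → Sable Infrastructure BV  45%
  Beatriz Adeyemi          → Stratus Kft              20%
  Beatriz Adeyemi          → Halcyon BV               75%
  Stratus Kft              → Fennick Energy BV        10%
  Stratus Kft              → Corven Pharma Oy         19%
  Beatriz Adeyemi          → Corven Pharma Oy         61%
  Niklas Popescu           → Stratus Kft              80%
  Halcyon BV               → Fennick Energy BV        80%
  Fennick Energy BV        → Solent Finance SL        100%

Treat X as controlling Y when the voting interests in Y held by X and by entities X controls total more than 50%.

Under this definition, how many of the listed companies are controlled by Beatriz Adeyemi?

Beatriz holds 75% of Halcyon, so Beatriz controls Halcyon.
Halcyon holds 80% of Fennick, so Beatriz controls Fennick.
Beatriz holds 61% of Corven, so Beatriz controls Corven.
Fennick holds 100% of Solent, so Beatriz controls Solent.
No other company's threshold is met.
Beatriz controls 4 companies.

4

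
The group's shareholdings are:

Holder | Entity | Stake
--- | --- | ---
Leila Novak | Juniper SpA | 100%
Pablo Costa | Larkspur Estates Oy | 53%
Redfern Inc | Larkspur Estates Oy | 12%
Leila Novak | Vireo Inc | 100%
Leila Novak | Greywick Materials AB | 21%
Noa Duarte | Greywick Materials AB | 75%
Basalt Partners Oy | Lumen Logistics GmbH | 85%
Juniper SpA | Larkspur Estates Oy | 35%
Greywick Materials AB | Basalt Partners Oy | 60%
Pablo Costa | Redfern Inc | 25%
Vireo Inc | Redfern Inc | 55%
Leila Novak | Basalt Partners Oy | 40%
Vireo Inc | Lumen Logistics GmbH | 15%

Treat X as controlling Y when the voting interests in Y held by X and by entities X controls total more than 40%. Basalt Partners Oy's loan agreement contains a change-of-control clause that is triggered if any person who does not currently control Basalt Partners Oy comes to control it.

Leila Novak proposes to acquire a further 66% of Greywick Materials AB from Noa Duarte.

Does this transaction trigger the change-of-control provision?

Yes

The purchase adds only to Leila's holdings (Noa's stake shrinks), so Leila is the only person who could newly come to control Basalt.
Leila holds 100% of Vireo, so Leila controls Vireo.
Leila holds 100% of Juniper, so Leila controls Juniper.
Vireo holds 55% of Redfern, so Leila controls Redfern.
Redfern and Juniper together hold 12% + 35% = 47% of Larkspur, so Leila controls Larkspur.
In Basalt, Leila's side holds only 40%, not > 40%.
So before the transaction, Leila does not control Basalt.
After the purchase, Leila's direct stake in Greywick rises to 21% + 66% = 87%, and Noa's stake falls to 9%.
Leila holds 87% of Greywick, so Leila controls Greywick.
Leila and Greywick together hold 40% + 60% = 100% of Basalt, so Leila controls Basalt.
Leila did not control Basalt before and does after, so the clause is triggered.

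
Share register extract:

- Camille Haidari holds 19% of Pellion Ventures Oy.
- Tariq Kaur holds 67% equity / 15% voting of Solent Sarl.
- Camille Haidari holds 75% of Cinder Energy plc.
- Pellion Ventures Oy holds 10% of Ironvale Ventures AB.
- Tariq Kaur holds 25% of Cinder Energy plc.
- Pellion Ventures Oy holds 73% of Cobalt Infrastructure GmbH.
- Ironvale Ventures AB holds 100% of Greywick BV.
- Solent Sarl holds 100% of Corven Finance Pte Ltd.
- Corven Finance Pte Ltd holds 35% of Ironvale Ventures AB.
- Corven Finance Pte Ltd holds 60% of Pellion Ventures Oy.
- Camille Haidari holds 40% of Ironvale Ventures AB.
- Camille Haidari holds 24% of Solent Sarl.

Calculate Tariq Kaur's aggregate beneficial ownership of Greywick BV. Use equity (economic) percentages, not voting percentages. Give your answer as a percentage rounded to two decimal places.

27.47%

Tariq reaches Greywick along 2 paths.
Via Solent → Corven → Ironvale: 67% × 100% × 35% × 100% = 23.45%.
Via Solent → Corven → Pellion → Ironvale: 67% × 100% × 60% × 10% × 100% = 4.02%.
Total: 23.45% + 4.02% = 27.47%.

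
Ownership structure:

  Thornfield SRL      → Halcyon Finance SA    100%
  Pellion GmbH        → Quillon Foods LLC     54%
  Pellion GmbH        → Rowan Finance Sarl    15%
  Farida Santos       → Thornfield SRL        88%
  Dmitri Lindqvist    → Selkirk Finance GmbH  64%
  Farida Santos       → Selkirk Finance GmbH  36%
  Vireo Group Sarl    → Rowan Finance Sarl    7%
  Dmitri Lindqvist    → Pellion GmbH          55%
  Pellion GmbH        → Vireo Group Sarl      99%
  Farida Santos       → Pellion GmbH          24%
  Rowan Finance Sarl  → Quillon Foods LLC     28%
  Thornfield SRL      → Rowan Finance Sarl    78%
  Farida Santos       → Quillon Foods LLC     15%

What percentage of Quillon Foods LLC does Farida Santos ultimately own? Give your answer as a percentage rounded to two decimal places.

Farida reaches Quillon along 5 paths.
Via Pellion: 24% × 54% = 12.96%.
Direct stake: 15% = 15%.
Via Pellion → Rowan: 24% × 15% × 28% = 1.008%.
Via Thornfield → Rowan: 88% × 78% × 28% = 19.2192%.
Via Pellion → Vireo → Rowan: 24% × 99% × 7% × 28% = 0.465696%.
Total: 12.96% + 15% + 1.008% + 19.2192% + 0.465696% = 48.652896%.
Rounded: 48.65%.

48.65%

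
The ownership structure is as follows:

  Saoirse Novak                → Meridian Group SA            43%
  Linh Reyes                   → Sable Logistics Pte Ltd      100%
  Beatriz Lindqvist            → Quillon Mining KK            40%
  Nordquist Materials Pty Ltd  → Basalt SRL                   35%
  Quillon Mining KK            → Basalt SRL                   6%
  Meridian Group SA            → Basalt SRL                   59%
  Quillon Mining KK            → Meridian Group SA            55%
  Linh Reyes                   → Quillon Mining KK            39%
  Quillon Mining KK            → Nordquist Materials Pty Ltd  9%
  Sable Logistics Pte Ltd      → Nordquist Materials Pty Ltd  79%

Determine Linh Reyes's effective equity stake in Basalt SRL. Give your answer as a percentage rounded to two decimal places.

43.87%

Linh reaches Basalt along 4 paths.
Via Sable → Nordquist: 100% × 79% × 35% = 27.65%.
Via Quillon → Nordquist: 39% × 9% × 35% = 1.2285%.
Via Quillon: 39% × 6% = 2.34%.
Via Quillon → Meridian: 39% × 55% × 59% = 12.6555%.
Total: 27.65% + 1.2285% + 2.34% + 12.6555% = 43.874%.
Rounded: 43.87%.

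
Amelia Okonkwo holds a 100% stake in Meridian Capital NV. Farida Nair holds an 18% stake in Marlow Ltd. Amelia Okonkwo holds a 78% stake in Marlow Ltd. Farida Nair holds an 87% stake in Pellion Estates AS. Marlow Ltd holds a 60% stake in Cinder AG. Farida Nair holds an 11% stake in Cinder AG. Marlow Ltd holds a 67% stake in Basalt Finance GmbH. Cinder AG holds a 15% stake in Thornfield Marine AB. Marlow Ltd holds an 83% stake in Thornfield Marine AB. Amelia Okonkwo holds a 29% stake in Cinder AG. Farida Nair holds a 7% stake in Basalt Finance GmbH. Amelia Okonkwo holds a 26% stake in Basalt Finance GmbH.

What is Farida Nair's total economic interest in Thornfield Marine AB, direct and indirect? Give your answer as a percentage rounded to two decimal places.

Farida reaches Thornfield along 3 paths.
Via Cinder: 11% × 15% = 1.65%.
Via Marlow → Cinder: 18% × 60% × 15% = 1.62%.
Via Marlow: 18% × 83% = 14.94%.
Total: 1.65% + 1.62% + 14.94% = 18.21%.

18.21%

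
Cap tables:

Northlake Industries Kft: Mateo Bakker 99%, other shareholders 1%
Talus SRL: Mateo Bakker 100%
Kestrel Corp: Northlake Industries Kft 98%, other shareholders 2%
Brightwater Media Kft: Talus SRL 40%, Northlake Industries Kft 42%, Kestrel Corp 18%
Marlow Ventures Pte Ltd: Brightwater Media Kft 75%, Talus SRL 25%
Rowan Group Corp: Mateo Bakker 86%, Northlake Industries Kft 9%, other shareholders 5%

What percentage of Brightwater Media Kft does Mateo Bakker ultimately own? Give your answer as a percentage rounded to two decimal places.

Mateo reaches Brightwater along 3 paths.
Via Talus: 100% × 40% = 40%.
Via Northlake: 99% × 42% = 41.58%.
Via Northlake → Kestrel: 99% × 98% × 18% = 17.4636%.
Total: 40% + 41.58% + 17.4636% = 99.0436%.
Rounded: 99.04%.

99.04%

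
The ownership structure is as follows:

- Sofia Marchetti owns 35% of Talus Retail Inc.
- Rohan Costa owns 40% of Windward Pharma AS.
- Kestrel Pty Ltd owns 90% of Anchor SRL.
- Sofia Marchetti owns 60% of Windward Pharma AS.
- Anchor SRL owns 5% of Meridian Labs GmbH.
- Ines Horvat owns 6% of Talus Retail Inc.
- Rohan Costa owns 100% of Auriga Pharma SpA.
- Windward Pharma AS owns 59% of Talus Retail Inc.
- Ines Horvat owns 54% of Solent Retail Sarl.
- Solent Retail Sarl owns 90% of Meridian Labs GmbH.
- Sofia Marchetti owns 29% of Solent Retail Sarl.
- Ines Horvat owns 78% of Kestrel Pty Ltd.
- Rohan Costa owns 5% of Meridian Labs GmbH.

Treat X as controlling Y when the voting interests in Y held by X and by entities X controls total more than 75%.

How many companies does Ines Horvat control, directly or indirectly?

2

Ines holds 78% of Kestrel, so Ines controls Kestrel.
Kestrel holds 90% of Anchor, so Ines controls Anchor.
No other company's threshold is met.
Ines controls 2 companies.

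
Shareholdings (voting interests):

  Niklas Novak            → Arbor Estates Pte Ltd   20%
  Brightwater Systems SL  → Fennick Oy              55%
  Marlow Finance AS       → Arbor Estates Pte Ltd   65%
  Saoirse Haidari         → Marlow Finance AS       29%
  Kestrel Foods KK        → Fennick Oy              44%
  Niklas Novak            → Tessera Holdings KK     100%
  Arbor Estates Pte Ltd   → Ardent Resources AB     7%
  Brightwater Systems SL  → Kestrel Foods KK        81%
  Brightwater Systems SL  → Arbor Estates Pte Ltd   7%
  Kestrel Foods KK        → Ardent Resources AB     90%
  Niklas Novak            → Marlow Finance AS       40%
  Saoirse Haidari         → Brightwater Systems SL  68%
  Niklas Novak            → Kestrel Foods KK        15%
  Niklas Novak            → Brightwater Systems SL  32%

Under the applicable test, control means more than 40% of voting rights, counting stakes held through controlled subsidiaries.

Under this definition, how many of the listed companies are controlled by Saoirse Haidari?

Saoirse holds 68% of Brightwater, so Saoirse controls Brightwater.
Brightwater holds 81% of Kestrel, so Saoirse controls Kestrel.
Kestrel and Brightwater together hold 44% + 55% = 99% of Fennick, so Saoirse controls Fennick.
Kestrel holds 90% of Ardent, so Saoirse controls Ardent.
No other company's threshold is met.
Saoirse controls 4 companies.

4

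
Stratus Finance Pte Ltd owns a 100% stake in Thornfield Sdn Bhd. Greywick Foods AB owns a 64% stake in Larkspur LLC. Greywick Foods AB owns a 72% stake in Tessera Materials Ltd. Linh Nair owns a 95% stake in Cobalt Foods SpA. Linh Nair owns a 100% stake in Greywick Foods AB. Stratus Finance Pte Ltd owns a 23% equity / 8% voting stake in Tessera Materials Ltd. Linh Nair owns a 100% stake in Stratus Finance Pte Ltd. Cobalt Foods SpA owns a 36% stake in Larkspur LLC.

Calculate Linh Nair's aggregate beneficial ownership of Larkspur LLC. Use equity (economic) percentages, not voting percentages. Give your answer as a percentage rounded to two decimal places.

Linh reaches Larkspur along 2 paths.
Via Greywick: 100% × 64% = 64%.
Via Cobalt: 95% × 36% = 34.2%.
Total: 64% + 34.2% = 98.2%.
Rounded: 98.20%.

98.20%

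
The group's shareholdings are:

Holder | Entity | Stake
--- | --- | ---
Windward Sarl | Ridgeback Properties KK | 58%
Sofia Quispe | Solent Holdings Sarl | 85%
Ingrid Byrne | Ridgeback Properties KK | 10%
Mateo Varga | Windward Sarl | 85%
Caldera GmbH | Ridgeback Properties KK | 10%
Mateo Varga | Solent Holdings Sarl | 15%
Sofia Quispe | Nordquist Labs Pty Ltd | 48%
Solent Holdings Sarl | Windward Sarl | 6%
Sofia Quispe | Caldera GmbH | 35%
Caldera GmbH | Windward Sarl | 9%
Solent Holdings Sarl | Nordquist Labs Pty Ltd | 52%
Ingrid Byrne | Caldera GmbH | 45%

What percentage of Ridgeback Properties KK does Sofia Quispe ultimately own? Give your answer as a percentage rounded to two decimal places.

8.29%

Sofia reaches Ridgeback along 3 paths.
Via Caldera: 35% × 10% = 3.5%.
Via Caldera → Windward: 35% × 9% × 58% = 1.827%.
Via Solent → Windward: 85% × 6% × 58% = 2.958%.
Total: 3.5% + 1.827% + 2.958% = 8.285%.
Rounded: 8.29%.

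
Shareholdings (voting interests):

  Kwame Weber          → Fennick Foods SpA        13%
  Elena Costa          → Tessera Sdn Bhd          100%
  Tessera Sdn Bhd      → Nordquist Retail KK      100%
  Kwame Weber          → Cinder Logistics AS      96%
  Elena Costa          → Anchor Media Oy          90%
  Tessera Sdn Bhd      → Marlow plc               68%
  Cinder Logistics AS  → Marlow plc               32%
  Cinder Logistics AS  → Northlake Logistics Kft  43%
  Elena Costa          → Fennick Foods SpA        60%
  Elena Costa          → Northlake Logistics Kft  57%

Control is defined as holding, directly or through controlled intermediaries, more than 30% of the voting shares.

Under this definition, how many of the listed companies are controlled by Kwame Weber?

3

Kwame holds 96% of Cinder, so Kwame controls Cinder.
Cinder holds 43% of Northlake, so Kwame controls Northlake.
Cinder holds 32% of Marlow, so Kwame controls Marlow.
No other company's threshold is met.
Kwame controls 3 companies.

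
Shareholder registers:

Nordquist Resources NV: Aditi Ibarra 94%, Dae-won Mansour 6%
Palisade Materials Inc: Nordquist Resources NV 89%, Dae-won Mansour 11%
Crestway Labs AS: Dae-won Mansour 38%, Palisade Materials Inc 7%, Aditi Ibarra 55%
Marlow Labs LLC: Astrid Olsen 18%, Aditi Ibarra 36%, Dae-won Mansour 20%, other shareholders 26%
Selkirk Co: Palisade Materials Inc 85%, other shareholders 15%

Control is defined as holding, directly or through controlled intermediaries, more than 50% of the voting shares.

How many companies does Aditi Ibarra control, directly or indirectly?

4

Aditi holds 94% of Nordquist, so Aditi controls Nordquist.
Nordquist holds 89% of Palisade, so Aditi controls Palisade.
Palisade and Aditi together hold 7% + 55% = 62% of Crestway, so Aditi controls Crestway.
Palisade holds 85% of Selkirk, so Aditi controls Selkirk.
No other company's threshold is met.
Aditi controls 4 companies.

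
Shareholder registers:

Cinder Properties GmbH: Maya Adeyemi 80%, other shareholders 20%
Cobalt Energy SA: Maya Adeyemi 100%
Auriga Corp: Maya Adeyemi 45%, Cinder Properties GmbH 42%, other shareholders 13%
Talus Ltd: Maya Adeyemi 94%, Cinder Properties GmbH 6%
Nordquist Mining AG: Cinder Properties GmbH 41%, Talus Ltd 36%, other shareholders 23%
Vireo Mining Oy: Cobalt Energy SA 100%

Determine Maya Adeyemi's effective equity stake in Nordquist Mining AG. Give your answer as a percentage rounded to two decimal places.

Maya reaches Nordquist along 3 paths.
Via Cinder: 80% × 41% = 32.8%.
Via Talus: 94% × 36% = 33.84%.
Via Cinder → Talus: 80% × 6% × 36% = 1.728%.
Total: 32.8% + 33.84% + 1.728% = 68.368%.
Rounded: 68.37%.

68.37%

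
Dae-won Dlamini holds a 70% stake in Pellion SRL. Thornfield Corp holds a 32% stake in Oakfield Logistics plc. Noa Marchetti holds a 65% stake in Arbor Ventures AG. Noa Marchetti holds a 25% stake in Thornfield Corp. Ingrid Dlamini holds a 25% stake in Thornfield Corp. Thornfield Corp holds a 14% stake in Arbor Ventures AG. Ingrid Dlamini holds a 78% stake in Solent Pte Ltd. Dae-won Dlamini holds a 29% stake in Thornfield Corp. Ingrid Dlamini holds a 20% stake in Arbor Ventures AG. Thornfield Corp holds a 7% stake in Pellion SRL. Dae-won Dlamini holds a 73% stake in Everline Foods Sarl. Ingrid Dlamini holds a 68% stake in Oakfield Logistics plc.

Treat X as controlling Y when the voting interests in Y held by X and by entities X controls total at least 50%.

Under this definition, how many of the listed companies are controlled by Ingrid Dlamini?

Ingrid holds 78% of Solent, so Ingrid controls Solent.
Ingrid holds 68% of Oakfield, so Ingrid controls Oakfield.
No other company's threshold is met.
Ingrid controls 2 companies.

2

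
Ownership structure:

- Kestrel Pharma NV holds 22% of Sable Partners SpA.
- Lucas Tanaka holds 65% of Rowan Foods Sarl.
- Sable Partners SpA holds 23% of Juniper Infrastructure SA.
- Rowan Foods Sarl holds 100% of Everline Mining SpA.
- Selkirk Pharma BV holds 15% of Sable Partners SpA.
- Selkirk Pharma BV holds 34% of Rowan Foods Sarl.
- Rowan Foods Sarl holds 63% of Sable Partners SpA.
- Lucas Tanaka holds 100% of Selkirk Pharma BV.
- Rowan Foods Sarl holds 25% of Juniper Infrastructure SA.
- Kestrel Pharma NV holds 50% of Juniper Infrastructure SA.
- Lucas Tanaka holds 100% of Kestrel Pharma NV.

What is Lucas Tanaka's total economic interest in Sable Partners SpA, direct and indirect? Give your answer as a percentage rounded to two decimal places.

99.37%

Lucas reaches Sable along 4 paths.
Via Kestrel: 100% × 22% = 22%.
Via Selkirk: 100% × 15% = 15%.
Via Selkirk → Rowan: 100% × 34% × 63% = 21.42%.
Via Rowan: 65% × 63% = 40.95%.
Total: 22% + 15% + 21.42% + 40.95% = 99.37%.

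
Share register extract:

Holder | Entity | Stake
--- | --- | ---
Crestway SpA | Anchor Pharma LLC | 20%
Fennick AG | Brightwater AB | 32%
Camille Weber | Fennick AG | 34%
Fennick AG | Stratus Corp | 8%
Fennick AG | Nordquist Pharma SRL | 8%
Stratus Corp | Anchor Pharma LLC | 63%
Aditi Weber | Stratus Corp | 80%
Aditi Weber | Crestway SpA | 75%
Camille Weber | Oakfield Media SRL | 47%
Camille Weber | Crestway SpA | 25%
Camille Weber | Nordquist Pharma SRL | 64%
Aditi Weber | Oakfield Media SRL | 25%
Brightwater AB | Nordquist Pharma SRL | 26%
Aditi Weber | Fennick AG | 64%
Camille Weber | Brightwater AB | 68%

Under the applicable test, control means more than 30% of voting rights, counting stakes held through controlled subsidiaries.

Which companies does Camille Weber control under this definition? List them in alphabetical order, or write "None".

Camille holds 34% of Fennick, so Camille controls Fennick.
Camille and Fennick together hold 68% + 32% = 100% of Brightwater, so Camille controls Brightwater.
Camille and Brightwater and Fennick together hold 64% + 26% + 8% = 98% of Nordquist, so Camille controls Nordquist.
Camille holds 47% of Oakfield, so Camille controls Oakfield.
No other company's threshold is met.

Brightwater AB, Fennick AG, Nordquist Pharma SRL, Oakfield Media SRL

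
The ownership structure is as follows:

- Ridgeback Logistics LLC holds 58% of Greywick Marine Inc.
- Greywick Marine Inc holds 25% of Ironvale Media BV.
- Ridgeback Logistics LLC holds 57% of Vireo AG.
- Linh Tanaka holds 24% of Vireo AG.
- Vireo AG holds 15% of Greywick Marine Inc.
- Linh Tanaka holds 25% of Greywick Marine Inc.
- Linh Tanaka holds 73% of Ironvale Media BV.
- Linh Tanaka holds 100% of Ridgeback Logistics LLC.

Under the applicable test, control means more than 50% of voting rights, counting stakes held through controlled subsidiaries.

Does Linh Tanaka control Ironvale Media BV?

Yes

Linh holds 100% of Ridgeback, so Linh controls Ridgeback.
Ridgeback and Linh together hold 57% + 24% = 81% of Vireo, so Linh controls Vireo.
Ridgeback and Vireo and Linh together hold 58% + 15% + 25% = 98% of Greywick, so Linh controls Greywick.
Linh and Greywick together hold 73% + 25% = 98% of Ironvale, so Linh controls Ironvale.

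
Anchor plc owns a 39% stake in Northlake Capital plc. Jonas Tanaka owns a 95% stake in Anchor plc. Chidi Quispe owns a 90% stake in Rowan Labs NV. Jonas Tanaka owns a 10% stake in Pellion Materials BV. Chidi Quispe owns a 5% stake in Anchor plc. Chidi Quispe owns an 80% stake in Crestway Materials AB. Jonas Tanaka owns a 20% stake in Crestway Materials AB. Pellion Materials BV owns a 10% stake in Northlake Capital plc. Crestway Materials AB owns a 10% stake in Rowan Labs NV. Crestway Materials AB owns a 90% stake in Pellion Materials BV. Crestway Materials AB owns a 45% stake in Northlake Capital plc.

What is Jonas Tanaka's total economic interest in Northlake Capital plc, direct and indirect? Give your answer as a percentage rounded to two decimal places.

Jonas reaches Northlake along 4 paths.
Via Crestway: 20% × 45% = 9%.
Via Anchor: 95% × 39% = 37.05%.
Via Crestway → Pellion: 20% × 90% × 10% = 1.8%.
Via Pellion: 10% × 10% = 1%.
Total: 9% + 37.05% + 1.8% + 1% = 48.85%.

48.85%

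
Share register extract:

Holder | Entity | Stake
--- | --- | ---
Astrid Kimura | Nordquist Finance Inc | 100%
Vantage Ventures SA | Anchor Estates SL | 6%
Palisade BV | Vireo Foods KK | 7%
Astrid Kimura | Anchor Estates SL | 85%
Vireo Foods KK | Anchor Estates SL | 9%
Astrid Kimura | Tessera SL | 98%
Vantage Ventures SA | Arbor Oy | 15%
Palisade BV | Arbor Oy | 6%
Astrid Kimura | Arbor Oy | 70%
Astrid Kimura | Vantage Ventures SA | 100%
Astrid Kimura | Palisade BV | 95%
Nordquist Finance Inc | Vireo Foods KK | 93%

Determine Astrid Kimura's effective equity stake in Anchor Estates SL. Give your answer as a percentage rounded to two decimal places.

Astrid reaches Anchor along 4 paths.
Direct stake: 85% = 85%.
Via Vantage: 100% × 6% = 6%.
Via Palisade → Vireo: 95% × 7% × 9% = 0.5985%.
Via Nordquist → Vireo: 100% × 93% × 9% = 8.37%.
Total: 85% + 6% + 0.5985% + 8.37% = 99.9685%.
Rounded: 99.97%.

99.97%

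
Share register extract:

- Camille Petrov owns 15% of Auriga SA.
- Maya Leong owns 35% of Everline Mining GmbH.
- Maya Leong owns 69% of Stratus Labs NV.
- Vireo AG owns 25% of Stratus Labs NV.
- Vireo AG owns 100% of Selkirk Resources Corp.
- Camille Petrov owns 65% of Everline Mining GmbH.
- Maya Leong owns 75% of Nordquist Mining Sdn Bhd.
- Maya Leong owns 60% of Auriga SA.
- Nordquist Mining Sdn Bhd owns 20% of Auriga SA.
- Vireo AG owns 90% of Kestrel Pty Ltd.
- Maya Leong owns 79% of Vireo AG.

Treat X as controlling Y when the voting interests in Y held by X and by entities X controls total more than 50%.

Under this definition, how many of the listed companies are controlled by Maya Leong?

Maya holds 75% of Nordquist, so Maya controls Nordquist.
Maya holds 79% of Vireo, so Maya controls Vireo.
Maya and Nordquist together hold 60% + 20% = 80% of Auriga, so Maya controls Auriga.
Vireo holds 90% of Kestrel, so Maya controls Kestrel.
Vireo and Maya together hold 25% + 69% = 94% of Stratus, so Maya controls Stratus.
Vireo holds 100% of Selkirk, so Maya controls Selkirk.
No other company's threshold is met.
Maya controls 6 companies.

6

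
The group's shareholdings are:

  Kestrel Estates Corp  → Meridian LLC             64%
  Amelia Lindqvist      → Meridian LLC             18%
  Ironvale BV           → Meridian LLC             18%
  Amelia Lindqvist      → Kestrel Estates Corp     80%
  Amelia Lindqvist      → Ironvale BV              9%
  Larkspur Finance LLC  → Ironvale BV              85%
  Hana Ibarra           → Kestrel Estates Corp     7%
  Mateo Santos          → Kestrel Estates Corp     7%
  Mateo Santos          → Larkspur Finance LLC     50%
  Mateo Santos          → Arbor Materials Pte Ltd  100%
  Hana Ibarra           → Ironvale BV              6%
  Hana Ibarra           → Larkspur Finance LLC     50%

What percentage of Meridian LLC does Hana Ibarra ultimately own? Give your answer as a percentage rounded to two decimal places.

13.21%

Hana reaches Meridian along 3 paths.
Via Larkspur → Ironvale: 50% × 85% × 18% = 7.65%.
Via Ironvale: 6% × 18% = 1.08%.
Via Kestrel: 7% × 64% = 4.48%.
Total: 7.65% + 1.08% + 4.48% = 13.21%.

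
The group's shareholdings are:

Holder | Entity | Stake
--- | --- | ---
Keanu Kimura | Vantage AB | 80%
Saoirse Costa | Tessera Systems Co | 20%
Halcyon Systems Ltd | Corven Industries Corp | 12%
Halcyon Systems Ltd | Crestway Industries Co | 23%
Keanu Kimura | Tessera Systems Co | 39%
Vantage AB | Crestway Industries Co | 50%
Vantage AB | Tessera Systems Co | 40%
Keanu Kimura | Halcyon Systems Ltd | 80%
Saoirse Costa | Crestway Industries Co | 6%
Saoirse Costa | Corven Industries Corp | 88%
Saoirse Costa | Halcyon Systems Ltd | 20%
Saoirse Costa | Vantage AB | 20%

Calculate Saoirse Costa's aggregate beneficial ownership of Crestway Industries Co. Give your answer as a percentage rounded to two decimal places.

Saoirse reaches Crestway along 3 paths.
Via Vantage: 20% × 50% = 10%.
Direct stake: 6% = 6%.
Via Halcyon: 20% × 23% = 4.6%.
Total: 10% + 6% + 4.6% = 20.6%.
Rounded: 20.60%.

20.60%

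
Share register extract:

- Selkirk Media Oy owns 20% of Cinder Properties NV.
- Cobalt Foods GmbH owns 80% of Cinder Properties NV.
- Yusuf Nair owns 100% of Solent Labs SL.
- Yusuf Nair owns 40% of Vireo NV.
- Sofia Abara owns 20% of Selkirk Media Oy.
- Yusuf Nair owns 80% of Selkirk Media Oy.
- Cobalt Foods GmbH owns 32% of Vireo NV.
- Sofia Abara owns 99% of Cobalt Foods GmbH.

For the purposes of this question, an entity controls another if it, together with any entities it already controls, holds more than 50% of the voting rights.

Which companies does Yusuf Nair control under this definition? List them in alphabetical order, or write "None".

Yusuf holds 80% of Selkirk, so Yusuf controls Selkirk.
Yusuf holds 100% of Solent, so Yusuf controls Solent.
No other company's threshold is met.

Selkirk Media Oy, Solent Labs SL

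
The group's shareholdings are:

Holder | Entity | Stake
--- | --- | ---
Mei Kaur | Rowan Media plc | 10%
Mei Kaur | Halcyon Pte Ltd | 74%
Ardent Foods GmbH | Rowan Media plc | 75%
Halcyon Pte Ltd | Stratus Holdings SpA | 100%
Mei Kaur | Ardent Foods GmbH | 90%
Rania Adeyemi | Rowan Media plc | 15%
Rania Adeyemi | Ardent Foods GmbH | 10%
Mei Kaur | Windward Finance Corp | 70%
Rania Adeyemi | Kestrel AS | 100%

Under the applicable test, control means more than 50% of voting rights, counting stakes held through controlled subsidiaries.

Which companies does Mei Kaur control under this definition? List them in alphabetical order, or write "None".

Ardent Foods GmbH, Halcyon Pte Ltd, Rowan Media plc, Stratus Holdings SpA, Windward Finance Corp

Mei holds 74% of Halcyon, so Mei controls Halcyon.
Mei holds 90% of Ardent, so Mei controls Ardent.
Mei holds 70% of Windward, so Mei controls Windward.
Halcyon holds 100% of Stratus, so Mei controls Stratus.
Ardent and Mei together hold 75% + 10% = 85% of Rowan, so Mei controls Rowan.
No other company's threshold is met.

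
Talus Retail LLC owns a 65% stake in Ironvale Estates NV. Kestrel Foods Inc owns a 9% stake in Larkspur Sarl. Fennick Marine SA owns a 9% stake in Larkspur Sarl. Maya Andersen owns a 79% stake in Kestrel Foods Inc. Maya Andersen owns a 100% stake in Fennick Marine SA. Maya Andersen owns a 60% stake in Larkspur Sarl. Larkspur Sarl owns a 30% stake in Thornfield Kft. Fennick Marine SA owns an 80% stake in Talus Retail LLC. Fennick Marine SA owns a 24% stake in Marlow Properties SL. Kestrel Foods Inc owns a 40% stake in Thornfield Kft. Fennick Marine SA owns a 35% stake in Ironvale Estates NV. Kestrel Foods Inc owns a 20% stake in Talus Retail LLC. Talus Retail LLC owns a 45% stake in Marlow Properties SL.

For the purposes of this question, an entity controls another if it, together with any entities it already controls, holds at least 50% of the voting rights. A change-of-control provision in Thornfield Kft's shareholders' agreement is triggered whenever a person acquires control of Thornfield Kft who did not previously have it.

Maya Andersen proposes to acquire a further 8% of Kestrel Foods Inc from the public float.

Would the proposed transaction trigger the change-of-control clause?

No

The purchase changes only Maya's holdings, so Maya is the only person who could newly come to control Thornfield.
Maya holds 79% of Kestrel, so Maya controls Kestrel.
Maya holds 100% of Fennick, so Maya controls Fennick.
Fennick and Maya and Kestrel together hold 9% + 60% + 9% = 78% of Larkspur, so Maya controls Larkspur.
Larkspur and Kestrel together hold 30% + 40% = 70% of Thornfield, so Maya controls Thornfield.
So Maya already controls Thornfield before the transaction.
After the purchase, Maya's direct stake in Kestrel rises to 79% + 8% = 87%.
Maya controlled Thornfield already, so this is not a new person acquiring control; every other person's position is unchanged or reduced.
No new person acquires control, so the clause is not triggered.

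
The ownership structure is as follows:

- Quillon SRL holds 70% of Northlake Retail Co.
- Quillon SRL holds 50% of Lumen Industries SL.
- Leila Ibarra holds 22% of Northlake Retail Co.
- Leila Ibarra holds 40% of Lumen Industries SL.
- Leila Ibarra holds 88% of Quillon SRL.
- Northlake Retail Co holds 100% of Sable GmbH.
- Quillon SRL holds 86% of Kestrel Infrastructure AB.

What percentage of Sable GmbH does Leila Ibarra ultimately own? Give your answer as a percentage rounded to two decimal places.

Leila reaches Sable along 2 paths.
Via Quillon → Northlake: 88% × 70% × 100% = 61.6%.
Via Northlake: 22% × 100% = 22%.
Total: 61.6% + 22% = 83.6%.
Rounded: 83.60%.

83.60%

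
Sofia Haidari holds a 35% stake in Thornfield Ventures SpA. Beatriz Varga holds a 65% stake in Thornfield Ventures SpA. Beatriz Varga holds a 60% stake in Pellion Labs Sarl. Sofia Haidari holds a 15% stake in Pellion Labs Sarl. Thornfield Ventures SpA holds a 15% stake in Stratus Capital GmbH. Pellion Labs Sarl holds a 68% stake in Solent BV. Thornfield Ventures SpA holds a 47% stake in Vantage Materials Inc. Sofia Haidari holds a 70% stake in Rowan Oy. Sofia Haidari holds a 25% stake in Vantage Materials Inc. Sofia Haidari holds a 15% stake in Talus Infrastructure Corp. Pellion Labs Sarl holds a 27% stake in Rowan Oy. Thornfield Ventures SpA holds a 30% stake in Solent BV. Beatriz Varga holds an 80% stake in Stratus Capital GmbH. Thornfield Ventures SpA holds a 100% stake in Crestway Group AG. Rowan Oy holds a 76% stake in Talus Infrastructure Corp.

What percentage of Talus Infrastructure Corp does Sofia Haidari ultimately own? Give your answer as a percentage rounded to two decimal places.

71.28%

Sofia reaches Talus along 3 paths.
Direct stake: 15% = 15%.
Via Pellion → Rowan: 15% × 27% × 76% = 3.078%.
Via Rowan: 70% × 76% = 53.2%.
Total: 15% + 3.078% + 53.2% = 71.278%.
Rounded: 71.28%.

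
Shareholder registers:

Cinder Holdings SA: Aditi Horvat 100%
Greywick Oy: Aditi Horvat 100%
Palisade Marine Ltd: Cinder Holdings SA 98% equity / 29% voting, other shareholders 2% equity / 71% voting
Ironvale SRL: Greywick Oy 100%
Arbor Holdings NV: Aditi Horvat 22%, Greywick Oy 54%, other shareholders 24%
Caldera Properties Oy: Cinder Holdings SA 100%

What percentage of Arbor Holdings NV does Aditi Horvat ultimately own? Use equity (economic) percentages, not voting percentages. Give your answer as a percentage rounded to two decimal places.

Aditi reaches Arbor along 2 paths.
Direct stake: 22% = 22%.
Via Greywick: 100% × 54% = 54%.
Total: 22% + 54% = 76%.
Rounded: 76.00%.

76.00%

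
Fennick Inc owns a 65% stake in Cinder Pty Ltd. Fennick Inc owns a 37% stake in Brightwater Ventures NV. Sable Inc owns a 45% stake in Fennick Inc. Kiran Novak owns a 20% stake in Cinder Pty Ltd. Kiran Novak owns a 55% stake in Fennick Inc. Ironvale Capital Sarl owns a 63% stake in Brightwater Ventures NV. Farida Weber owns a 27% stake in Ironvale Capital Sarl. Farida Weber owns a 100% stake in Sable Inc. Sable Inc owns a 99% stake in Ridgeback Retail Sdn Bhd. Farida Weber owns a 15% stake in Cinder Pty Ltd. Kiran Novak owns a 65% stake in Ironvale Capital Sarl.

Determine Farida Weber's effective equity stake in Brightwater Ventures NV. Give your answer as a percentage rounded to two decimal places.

Farida reaches Brightwater along 2 paths.
Via Ironvale: 27% × 63% = 17.01%.
Via Sable → Fennick: 100% × 45% × 37% = 16.65%.
Total: 17.01% + 16.65% = 33.66%.

33.66%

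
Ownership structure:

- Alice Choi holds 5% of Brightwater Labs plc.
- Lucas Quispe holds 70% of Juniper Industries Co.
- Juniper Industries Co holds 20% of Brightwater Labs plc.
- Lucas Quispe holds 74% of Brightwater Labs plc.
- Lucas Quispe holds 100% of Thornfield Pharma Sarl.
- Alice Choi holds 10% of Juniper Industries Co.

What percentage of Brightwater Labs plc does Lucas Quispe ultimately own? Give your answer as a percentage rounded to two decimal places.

88.00%

Lucas reaches Brightwater along 2 paths.
Direct stake: 74% = 74%.
Via Juniper: 70% × 20% = 14%.
Total: 74% + 14% = 88%.
Rounded: 88.00%.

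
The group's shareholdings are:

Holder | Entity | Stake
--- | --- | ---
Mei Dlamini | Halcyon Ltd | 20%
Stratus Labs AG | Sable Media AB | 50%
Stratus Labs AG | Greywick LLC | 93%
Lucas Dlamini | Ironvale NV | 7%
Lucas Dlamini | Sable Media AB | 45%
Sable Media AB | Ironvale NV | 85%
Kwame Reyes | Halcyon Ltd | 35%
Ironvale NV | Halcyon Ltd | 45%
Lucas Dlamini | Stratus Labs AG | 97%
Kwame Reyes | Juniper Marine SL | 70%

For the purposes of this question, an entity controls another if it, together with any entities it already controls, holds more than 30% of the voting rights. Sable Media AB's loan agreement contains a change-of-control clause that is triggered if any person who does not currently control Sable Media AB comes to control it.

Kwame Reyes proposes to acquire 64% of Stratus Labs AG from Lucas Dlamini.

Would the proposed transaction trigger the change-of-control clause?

The purchase adds only to Kwame's holdings (Lucas's stake shrinks), so Kwame is the only person who could newly come to control Sable.
Kwame holds 70% of Juniper, so Kwame controls Juniper.
Kwame holds 35% of Halcyon, so Kwame controls Halcyon.
Neither Kwame nor any entity Kwame controls holds any voting interest in Sable.
So before the transaction, Kwame does not control Sable.
After the purchase, Kwame holds 64% of Stratus directly, and Lucas's stake falls to 33%.
Kwame holds 64% of Stratus, so Kwame controls Stratus.
Stratus holds 50% of Sable, so Kwame controls Sable.
Kwame did not control Sable before and does after, so the clause is triggered.

Yes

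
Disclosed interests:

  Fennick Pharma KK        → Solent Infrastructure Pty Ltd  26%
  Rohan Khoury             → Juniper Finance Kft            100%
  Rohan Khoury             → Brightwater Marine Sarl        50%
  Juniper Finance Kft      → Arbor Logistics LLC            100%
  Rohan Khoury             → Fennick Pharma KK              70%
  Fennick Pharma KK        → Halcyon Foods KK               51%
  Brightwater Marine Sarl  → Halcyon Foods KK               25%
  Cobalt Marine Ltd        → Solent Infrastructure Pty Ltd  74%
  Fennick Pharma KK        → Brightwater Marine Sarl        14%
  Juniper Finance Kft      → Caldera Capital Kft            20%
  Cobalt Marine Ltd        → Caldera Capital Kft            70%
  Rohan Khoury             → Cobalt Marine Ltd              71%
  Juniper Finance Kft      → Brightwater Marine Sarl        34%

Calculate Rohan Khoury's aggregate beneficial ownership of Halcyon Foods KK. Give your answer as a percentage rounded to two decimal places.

Rohan reaches Halcyon along 4 paths.
Via Brightwater: 50% × 25% = 12.5%.
Via Juniper → Brightwater: 100% × 34% × 25% = 8.5%.
Via Fennick → Brightwater: 70% × 14% × 25% = 2.45%.
Via Fennick: 70% × 51% = 35.7%.
Total: 12.5% + 8.5% + 2.45% + 35.7% = 59.15%.

59.15%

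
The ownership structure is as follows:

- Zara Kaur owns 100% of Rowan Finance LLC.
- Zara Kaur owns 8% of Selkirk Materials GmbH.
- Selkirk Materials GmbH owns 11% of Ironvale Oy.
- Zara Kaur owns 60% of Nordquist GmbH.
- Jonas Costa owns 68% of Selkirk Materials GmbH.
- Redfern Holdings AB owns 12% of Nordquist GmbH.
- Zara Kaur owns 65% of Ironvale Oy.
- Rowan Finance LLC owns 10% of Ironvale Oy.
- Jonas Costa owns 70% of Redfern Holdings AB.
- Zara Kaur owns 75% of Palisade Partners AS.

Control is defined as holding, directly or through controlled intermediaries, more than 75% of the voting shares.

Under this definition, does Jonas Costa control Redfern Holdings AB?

Jonas's largest direct stake is 70% in Redfern, which does not meet the threshold, so Jonas controls no company.
In Redfern, Jonas's side holds only 70%, not > 75%.
So Jonas does not control Redfern.

No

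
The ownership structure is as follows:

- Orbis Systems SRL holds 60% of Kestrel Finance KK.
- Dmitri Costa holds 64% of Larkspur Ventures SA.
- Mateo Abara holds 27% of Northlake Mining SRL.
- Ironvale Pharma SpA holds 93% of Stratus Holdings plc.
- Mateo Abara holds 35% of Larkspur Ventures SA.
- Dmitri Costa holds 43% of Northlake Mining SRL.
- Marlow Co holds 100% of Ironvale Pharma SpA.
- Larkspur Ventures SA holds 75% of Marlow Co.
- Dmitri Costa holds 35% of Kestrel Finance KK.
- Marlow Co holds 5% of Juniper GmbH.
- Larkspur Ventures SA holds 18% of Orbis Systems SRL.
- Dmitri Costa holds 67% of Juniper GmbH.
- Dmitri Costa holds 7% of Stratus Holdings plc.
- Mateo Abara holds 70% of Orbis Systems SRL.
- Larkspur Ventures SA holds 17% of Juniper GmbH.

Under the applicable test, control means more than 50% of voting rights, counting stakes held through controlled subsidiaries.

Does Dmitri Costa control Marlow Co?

Dmitri holds 64% of Larkspur, so Dmitri controls Larkspur.
Larkspur holds 75% of Marlow, so Dmitri controls Marlow.

Yes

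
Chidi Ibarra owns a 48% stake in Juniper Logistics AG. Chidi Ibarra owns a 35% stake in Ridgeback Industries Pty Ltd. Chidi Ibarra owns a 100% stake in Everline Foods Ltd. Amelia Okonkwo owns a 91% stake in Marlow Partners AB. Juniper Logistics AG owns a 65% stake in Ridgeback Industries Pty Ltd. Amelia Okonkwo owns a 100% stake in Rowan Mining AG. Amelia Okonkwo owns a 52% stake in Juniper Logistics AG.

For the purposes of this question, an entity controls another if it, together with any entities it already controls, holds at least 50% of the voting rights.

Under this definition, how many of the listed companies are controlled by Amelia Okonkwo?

Amelia holds 52% of Juniper, so Amelia controls Juniper.
Juniper holds 65% of Ridgeback, so Amelia controls Ridgeback.
Amelia holds 91% of Marlow, so Amelia controls Marlow.
Amelia holds 100% of Rowan, so Amelia controls Rowan.
No other company's threshold is met.
Amelia controls 4 companies.

4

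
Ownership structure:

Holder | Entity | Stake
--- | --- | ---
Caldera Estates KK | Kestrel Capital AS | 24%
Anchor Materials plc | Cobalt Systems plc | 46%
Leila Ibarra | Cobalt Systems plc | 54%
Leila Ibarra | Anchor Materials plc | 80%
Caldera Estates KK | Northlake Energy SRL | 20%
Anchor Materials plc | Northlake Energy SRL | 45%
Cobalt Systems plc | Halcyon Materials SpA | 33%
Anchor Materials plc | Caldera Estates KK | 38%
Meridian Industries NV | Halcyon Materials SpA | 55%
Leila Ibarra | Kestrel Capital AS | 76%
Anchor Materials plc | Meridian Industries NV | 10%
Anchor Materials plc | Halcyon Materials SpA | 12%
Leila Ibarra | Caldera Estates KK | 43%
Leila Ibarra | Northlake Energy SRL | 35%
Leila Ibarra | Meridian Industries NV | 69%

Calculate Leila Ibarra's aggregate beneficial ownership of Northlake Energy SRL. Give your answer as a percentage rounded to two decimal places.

85.68%

Leila reaches Northlake along 4 paths.
Via Anchor: 80% × 45% = 36%.
Direct stake: 35% = 35%.
Via Caldera: 43% × 20% = 8.6%.
Via Anchor → Caldera: 80% × 38% × 20% = 6.08%.
Total: 36% + 35% + 8.6% + 6.08% = 85.68%.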